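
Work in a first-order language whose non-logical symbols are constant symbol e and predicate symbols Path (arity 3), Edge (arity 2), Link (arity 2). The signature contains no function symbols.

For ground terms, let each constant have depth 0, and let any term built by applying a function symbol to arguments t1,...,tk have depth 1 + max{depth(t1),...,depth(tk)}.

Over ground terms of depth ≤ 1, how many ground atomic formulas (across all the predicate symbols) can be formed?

3

First count ground terms of depth ≤ 1.
With no function symbols every ground term is a constant, so there is exactly 1 ground term at every depth bound.
N_0 = 1
N_1 = 1
Explicitly: e.
So |H| = 1.
A ground atom is a predicate applied to a tuple of terms from H, so the count is the sum over predicates of |H|^arity:
  Path: 1^3 = 1;  Edge: 1^2 = 1;  Link: 1^2 = 1
Total ground atoms: 1 + 1 + 1 = 3.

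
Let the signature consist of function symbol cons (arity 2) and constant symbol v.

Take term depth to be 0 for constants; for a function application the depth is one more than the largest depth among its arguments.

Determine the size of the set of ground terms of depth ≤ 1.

2

Let N_k = |{terms of depth ≤ k}|. Then N_0 = 1 and N_k = 1 + N_{k-1}^2 for k ≥ 1 (one summand per function symbol, arity giving the exponent).
N_0 = 1
N_1 = 1 + 1^2 = 2
Explicitly: v, cons(v, v).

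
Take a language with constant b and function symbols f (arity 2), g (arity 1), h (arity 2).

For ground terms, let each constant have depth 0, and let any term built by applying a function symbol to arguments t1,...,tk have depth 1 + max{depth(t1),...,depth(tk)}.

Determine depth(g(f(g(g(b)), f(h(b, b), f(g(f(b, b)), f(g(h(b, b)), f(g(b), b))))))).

depth(g(b)) = 1 + depth(b) = 1 + 0 = 1
depth(g(g(b))) = 1 + depth(g(b)) = 1 + 1 = 2
depth(h(b, b)) = 1 + max(0, 0) = 1
depth(f(b, b)) = 1 + max(0, 0) = 1
depth(g(f(b, b))) = 1 + depth(f(b, b)) = 1 + 1 = 2
depth(g(h(b, b))) = 1 + depth(h(b, b)) = 1 + 1 = 2
depth(f(g(b), b)) = 1 + max(1, 0) = 2
depth(f(g(h(b, b)), f(g(b), b))) = 1 + max(2, 2) = 3
depth(f(g(f(b, b)), f(g(h(b, b)), f(g(b), b)))) = 1 + max(2, 3) = 4
depth(f(h(b, b), f(g(f(b, b)), f(g(h(b, b)), f(g(b), b))))) = 1 + max(1, 4) = 5
depth(f(g(g(b)), f(h(b, b), f(g(f(b, b)), f(g(h(b, b)), f(g(b), b)))))) = 1 + max(2, 5) = 6
depth(g(f(g(g(b)), f(h(b, b), f(g(f(b, b)), f(g(h(b, b)), f(g(b), b))))))) = 1 + depth(f(g(g(b)), f(h(b, b), f(g(f(b, b)), f(g(h(b, b)), f(g(b), b)))))) = 1 + 6 = 7

7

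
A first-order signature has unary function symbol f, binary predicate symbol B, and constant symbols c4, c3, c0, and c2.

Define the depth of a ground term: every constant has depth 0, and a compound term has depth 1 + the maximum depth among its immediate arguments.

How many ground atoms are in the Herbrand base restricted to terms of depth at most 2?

144

First count ground terms of depth ≤ 2.
Let N_k = |{terms of depth ≤ k}|. Then N_0 = 4 and N_k = 4 + N_{k-1} for k ≥ 1 (one summand per function symbol, arity giving the exponent).
N_0 = 4
N_1 = 4 + 4 = 8
N_2 = 4 + 8 = 12
Explicitly: c4, c3, c0, c2, f(c4), f(c3), f(c0), f(c2), f(f(c4)), f(f(c3)), f(f(c0)), f(f(c2)).
So |H| = 12.
Each predicate of arity r yields |H|^r ground atoms (one per choice of an r-tuple from H):
  B: 12^2 = 144
Total ground atoms: 144.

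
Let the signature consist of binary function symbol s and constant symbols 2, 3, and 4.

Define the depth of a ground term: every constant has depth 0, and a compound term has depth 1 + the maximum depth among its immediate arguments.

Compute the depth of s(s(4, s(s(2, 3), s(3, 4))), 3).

4

depth(s(2, 3)) = 1 + max(0, 0) = 1
depth(s(3, 4)) = 1 + max(0, 0) = 1
depth(s(s(2, 3), s(3, 4))) = 1 + max(1, 1) = 2
depth(s(4, s(s(2, 3), s(3, 4)))) = 1 + max(0, 2) = 3
depth(s(s(4, s(s(2, 3), s(3, 4))), 3)) = 1 + max(3, 0) = 4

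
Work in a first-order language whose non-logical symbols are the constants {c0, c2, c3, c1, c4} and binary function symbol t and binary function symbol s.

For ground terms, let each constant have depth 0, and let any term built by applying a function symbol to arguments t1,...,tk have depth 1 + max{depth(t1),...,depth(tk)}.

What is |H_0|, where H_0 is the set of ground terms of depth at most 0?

5

Count level by level. With function symbols t/2, s/2, the terms of depth ≤ k are the 5 constants together with each function applied to depth-≤(k−1) tuples, so N_k = 5 + N_{k-1}^2 + N_{k-1}^2.
N_0 = 5
Explicitly: c0, c2, c3, c1, c4.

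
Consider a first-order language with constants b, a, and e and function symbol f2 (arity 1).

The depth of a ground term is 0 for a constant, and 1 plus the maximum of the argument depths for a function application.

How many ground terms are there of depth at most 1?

6

Count level by level. With function symbols f2/1, the terms of depth ≤ k are the 3 constants together with each function applied to depth-≤(k−1) tuples, so N_k = 3 + N_{k-1}.
N_0 = 3
N_1 = 3 + 3 = 6
Explicitly: b, a, e, f2(b), f2(a), f2(e).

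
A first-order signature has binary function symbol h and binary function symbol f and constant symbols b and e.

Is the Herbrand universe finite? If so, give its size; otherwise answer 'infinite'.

The signature has at least one function symbol (h, arity 2) and at least one constant (b).
Iterating h gives infinitely many distinct ground terms: b, h(b, b), h(h(b, b), h(b, b)), ...
So the Herbrand universe is infinite.

infinite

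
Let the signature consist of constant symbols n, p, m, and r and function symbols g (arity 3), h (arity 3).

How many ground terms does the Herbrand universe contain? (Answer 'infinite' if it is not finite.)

infinite

The signature has at least one function symbol (g, arity 3) and at least one constant (n).
Iterating g gives infinitely many distinct ground terms: n, g(n, n, n), g(g(n, n, n), g(n, n, n), g(n, n, n)), ...
So the Herbrand universe is infinite.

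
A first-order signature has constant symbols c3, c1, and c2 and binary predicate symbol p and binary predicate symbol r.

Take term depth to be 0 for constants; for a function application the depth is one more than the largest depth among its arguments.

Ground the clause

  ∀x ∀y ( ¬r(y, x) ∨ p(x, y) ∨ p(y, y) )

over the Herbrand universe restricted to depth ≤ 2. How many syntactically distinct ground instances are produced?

Ground terms of depth ≤ 2:
  With no function symbols every ground term is a constant, so there are exactly 3 ground terms at every depth bound.
  N_0 = 3
  N_1 = 3
  N_2 = 3
  Explicitly: c3, c1, c2.
So there are 3 ground terms available for substitution.
There are 2 variables to instantiate (x, y), each occurring in at least one literal, so different choices give different ground instances.
Number of ground instances = 3^2 = 9.

9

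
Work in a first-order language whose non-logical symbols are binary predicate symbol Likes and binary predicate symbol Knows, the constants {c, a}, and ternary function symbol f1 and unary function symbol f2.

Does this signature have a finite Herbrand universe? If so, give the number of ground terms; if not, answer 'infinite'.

infinite

The signature has at least one function symbol (f1, arity 3) and at least one constant (c).
Iterating f1 gives infinitely many distinct ground terms: c, f1(c, c, c), f1(f1(c, c, c), f1(c, c, c), f1(c, c, c)), ...
So the Herbrand universe is infinite.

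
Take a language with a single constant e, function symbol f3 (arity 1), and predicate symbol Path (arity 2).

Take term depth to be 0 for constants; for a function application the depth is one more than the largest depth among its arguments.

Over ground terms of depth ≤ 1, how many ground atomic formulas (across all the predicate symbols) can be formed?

First count ground terms of depth ≤ 1.
Count level by level. With function symbols f3/1, the terms of depth ≤ k are the 1 constant together with each function applied to depth-≤(k−1) tuples, so N_k = 1 + N_{k-1}.
N_0 = 1
N_1 = 1 + 1 = 2
So |H| = 2.
Each predicate of arity r yields |H|^r ground atoms (one per choice of an r-tuple from H):
  Path: 2^2 = 4
Total ground atoms: 4.

4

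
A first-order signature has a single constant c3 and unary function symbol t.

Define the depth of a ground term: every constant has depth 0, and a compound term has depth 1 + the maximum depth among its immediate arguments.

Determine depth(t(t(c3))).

depth(t(c3)) = 1 + depth(c3) = 1 + 0 = 1
depth(t(t(c3))) = 1 + depth(t(c3)) = 1 + 1 = 2

2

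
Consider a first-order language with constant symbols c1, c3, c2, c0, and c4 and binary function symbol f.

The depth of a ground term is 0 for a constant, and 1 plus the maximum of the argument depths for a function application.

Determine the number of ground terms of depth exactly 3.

818125

Let N_k count ground terms of depth at most k. Each non-constant term of depth ≤ k is some function symbol applied to depth-≤(k−1) arguments, giving N_k = 5 + N_{k-1}^2.
N_0 = 5
N_1 = 5 + 5^2 = 30
N_2 = 5 + 30^2 = 905
N_3 = 5 + 905^2 = 819030
Terms of depth exactly 3: N_3 − N_2 = 819030 − 905 = 818125.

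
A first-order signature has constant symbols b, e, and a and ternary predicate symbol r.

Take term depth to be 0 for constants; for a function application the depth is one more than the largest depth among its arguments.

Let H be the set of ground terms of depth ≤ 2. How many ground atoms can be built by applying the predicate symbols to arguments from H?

27

First count ground terms of depth ≤ 2.
With no function symbols every ground term is a constant, so there are exactly 3 ground terms at every depth bound.
N_0 = 3
N_1 = 3
N_2 = 3
So |H| = 3.
For each predicate symbol, the number of ground atoms is |H| raised to its arity; summing:
  r: 3^3 = 27
Total ground atoms: 27.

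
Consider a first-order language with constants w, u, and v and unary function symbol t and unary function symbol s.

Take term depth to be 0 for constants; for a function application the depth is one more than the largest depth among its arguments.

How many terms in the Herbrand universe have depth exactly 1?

Let N_k = |{terms of depth ≤ k}|. Then N_0 = 3 and N_k = 3 + N_{k-1} + N_{k-1} for k ≥ 1 (one summand per function symbol, arity giving the exponent).
N_0 = 3
N_1 = 3 + 3 + 3 = 9
Terms of depth exactly 1: N_1 − N_0 = 9 − 3 = 6.

6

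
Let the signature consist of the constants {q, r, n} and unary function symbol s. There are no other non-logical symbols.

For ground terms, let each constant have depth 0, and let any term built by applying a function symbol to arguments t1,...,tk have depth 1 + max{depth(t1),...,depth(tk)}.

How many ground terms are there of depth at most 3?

12

Let N_k count ground terms of depth at most k. Each non-constant term of depth ≤ k is some function symbol applied to depth-≤(k−1) arguments, giving N_k = 3 + N_{k-1}.
N_0 = 3
N_1 = 3 + 3 = 6
N_2 = 3 + 6 = 9
N_3 = 3 + 9 = 12
Explicitly: q, r, n, s(q), s(r), s(n), s(s(q)), s(s(r)), s(s(n)), s(s(s(q))), s(s(s(r))), s(s(s(n))).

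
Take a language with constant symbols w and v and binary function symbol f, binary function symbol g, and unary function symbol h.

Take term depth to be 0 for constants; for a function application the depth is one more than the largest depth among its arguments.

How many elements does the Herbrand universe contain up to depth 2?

302

Write N_k for the number of ground terms of depth ≤ k. A term of depth ≤ k is either a constant or a function symbol applied to arguments of depth ≤ k−1, so N_k = 2 + N_{k-1}^2 + N_{k-1}^2 + N_{k-1}.
N_0 = 2
N_1 = 2 + 2^2 + 2^2 + 2 = 12
N_2 = 2 + 12^2 + 12^2 + 12 = 302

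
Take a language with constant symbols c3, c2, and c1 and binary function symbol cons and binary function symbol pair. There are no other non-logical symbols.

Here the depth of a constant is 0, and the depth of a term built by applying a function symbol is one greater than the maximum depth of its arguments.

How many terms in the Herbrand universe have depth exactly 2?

Let N_k = |{terms of depth ≤ k}|. Then N_0 = 3 and N_k = 3 + N_{k-1}^2 + N_{k-1}^2 for k ≥ 1 (one summand per function symbol, arity giving the exponent).
N_0 = 3
N_1 = 3 + 3^2 + 3^2 = 21
N_2 = 3 + 21^2 + 21^2 = 885
Terms of depth exactly 2: N_2 − N_1 = 885 − 21 = 864.

864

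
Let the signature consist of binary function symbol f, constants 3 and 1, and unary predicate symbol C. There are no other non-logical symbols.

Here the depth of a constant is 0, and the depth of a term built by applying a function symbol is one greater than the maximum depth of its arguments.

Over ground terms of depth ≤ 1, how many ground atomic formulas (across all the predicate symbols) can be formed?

6

First count ground terms of depth ≤ 1.
Write N_k for the number of ground terms of depth ≤ k. A term of depth ≤ k is either a constant or a function symbol applied to arguments of depth ≤ k−1, so N_k = 2 + N_{k-1}^2.
N_0 = 2
N_1 = 2 + 2^2 = 6
So |H| = 6.
A ground atom is a predicate applied to a tuple of terms from H, so the count is the sum over predicates of |H|^arity:
  C: 6
Total ground atoms: 6.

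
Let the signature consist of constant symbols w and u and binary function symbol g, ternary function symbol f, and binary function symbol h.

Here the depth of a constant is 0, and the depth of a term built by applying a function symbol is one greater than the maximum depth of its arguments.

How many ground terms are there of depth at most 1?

18

Count level by level. With function symbols g/2, f/3, h/2, the terms of depth ≤ k are the 2 constants together with each function applied to depth-≤(k−1) tuples, so N_k = 2 + N_{k-1}^2 + N_{k-1}^3 + N_{k-1}^2.
N_0 = 2
N_1 = 2 + 2^2 + 2^3 + 2^2 = 18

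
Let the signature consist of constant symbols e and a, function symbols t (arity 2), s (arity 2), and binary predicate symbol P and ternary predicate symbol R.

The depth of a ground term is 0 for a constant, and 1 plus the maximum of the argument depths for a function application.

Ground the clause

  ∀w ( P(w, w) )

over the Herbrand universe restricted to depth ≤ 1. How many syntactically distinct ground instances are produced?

10

Ground terms of depth ≤ 1:
  Let N_k count ground terms of depth at most k. Each non-constant term of depth ≤ k is some function symbol applied to depth-≤(k−1) arguments, giving N_k = 2 + N_{k-1}^2 + N_{k-1}^2.
  N_0 = 2
  N_1 = 2 + 2^2 + 2^2 = 10
So there are 10 ground terms available for substitution.
The variable w ranges independently over the available ground terms, and distinct assignments produce distinct instances.
Number of ground instances = 10.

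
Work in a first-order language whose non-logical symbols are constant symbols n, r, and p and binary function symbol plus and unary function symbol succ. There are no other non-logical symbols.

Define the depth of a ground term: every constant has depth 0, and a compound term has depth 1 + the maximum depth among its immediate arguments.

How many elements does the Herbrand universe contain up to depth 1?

15

Write N_k for the number of ground terms of depth ≤ k. A term of depth ≤ k is either a constant or a function symbol applied to arguments of depth ≤ k−1, so N_k = 3 + N_{k-1}^2 + N_{k-1}.
N_0 = 3
N_1 = 3 + 3^2 + 3 = 15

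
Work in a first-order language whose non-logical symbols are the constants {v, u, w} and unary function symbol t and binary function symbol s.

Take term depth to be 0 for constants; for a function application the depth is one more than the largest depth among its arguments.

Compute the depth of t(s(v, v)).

2

depth(s(v, v)) = 1 + max(0, 0) = 1
depth(t(s(v, v))) = 1 + depth(s(v, v)) = 1 + 1 = 2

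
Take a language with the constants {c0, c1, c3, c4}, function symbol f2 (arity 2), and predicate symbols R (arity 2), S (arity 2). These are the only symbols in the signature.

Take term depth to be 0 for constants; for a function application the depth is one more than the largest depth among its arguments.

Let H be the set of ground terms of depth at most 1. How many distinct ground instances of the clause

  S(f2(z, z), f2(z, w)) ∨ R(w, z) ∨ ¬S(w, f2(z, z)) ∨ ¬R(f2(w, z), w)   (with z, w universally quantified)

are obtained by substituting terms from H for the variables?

400

Ground terms of depth ≤ 1:
  Write N_k for the number of ground terms of depth ≤ k. A term of depth ≤ k is either a constant or a function symbol applied to arguments of depth ≤ k−1, so N_k = 4 + N_{k-1}^2.
  N_0 = 4
  N_1 = 4 + 4^2 = 20
So there are 20 ground terms available for substitution.
Each of z, w ranges independently over the available ground terms, and distinct assignments produce distinct instances.
Number of ground instances = 20^2 = 400.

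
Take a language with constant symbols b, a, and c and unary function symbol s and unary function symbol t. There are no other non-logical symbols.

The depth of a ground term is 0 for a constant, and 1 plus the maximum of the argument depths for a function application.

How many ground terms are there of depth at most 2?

Let N_k count ground terms of depth at most k. Each non-constant term of depth ≤ k is some function symbol applied to depth-≤(k−1) arguments, giving N_k = 3 + N_{k-1} + N_{k-1}.
N_0 = 3
N_1 = 3 + 3 + 3 = 9
N_2 = 3 + 9 + 9 = 21

21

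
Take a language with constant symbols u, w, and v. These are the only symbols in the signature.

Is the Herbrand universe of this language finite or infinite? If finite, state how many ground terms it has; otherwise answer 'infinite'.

3

There are no function symbols, so every ground term is one of the 3 constants.
The Herbrand universe is {u, w, v}, which is finite with 3 elements.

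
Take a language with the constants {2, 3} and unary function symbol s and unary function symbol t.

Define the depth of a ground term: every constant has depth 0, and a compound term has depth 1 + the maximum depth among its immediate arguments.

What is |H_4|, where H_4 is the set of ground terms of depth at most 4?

62

Write N_k for the number of ground terms of depth ≤ k. A term of depth ≤ k is either a constant or a function symbol applied to arguments of depth ≤ k−1, so N_k = 2 + N_{k-1} + N_{k-1}.
N_0 = 2
N_1 = 2 + 2 + 2 = 6
N_2 = 2 + 6 + 6 = 14
N_3 = 2 + 14 + 14 = 30
N_4 = 2 + 30 + 30 = 62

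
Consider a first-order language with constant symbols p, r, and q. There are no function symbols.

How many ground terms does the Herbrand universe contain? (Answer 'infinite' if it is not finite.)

There are no function symbols, so every ground term is one of the 3 constants.
The Herbrand universe is {p, r, q}, which is finite with 3 elements.

3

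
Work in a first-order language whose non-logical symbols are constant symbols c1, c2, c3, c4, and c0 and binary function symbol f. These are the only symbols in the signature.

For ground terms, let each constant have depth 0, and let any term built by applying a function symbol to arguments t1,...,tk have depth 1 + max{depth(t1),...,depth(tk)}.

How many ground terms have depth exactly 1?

Let N_k = |{terms of depth ≤ k}|. Then N_0 = 5 and N_k = 5 + N_{k-1}^2 for k ≥ 1 (one summand per function symbol, arity giving the exponent).
N_0 = 5
N_1 = 5 + 5^2 = 30
Terms of depth exactly 1: N_1 − N_0 = 30 − 5 = 25.

25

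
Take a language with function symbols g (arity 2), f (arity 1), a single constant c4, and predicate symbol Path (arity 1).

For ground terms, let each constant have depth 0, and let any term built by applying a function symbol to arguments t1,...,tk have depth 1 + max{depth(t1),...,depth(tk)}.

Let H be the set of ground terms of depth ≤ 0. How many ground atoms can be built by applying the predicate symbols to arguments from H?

First count ground terms of depth ≤ 0.
Count level by level. With function symbols g/2, f/1, the terms of depth ≤ k are the 1 constant together with each function applied to depth-≤(k−1) tuples, so N_k = 1 + N_{k-1}^2 + N_{k-1}.
N_0 = 1
So |H| = 1.
Ground atoms are formed by filling each argument slot of a predicate with a term from H, so an r-ary predicate gives |H|^r atoms:
  Path: 1
Total ground atoms: 1.

1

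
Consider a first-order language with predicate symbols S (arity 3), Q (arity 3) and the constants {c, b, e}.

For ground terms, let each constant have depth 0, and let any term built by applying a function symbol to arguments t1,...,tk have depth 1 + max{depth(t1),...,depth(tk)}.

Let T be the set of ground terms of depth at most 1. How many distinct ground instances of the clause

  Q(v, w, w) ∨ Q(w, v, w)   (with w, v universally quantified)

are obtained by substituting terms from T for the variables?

Ground terms of depth ≤ 1:
  With no function symbols every ground term is a constant, so there are exactly 3 ground terms at every depth bound.
  N_0 = 3
  N_1 = 3
So there are 3 ground terms available for substitution.
Each of w, v ranges independently over the available ground terms, and distinct assignments produce distinct instances.
Number of ground instances = 3^2 = 9.

9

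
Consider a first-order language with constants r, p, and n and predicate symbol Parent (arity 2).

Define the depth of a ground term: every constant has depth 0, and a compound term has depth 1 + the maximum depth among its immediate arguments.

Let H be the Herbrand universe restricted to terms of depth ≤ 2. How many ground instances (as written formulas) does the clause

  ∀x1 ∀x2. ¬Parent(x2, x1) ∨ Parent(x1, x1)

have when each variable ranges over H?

9

Ground terms of depth ≤ 2:
  With no function symbols every ground term is a constant, so there are exactly 3 ground terms at every depth bound.
  N_0 = 3
  N_1 = 3
  N_2 = 3
So there are 3 ground terms available for substitution.
Each of x1, x2 ranges independently over the available ground terms, and distinct assignments produce distinct instances.
Number of ground instances = 3^2 = 9.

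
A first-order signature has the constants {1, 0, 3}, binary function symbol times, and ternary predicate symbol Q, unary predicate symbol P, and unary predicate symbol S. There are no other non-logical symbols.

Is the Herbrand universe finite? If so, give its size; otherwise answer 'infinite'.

The signature has at least one function symbol (times, arity 2) and at least one constant (1).
Iterating times gives infinitely many distinct ground terms: 1, times(1, 1), times(times(1, 1), times(1, 1)), ...
So the Herbrand universe is infinite.

infinite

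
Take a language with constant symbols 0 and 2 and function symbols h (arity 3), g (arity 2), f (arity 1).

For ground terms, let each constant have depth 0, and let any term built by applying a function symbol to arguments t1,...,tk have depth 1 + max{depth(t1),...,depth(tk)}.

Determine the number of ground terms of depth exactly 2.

4354

If N_k denotes the number of depth-≤k ground terms, the 2 constants give N_0 = 2, and each function symbol of arity r contributes N_{k-1}^r new terms at level k: N_k = 2 + N_{k-1}^3 + N_{k-1}^2 + N_{k-1}.
N_0 = 2
N_1 = 2 + 2^3 + 2^2 + 2 = 16
N_2 = 2 + 16^3 + 16^2 + 16 = 4370
Terms of depth exactly 2: N_2 − N_1 = 4370 − 16 = 4354.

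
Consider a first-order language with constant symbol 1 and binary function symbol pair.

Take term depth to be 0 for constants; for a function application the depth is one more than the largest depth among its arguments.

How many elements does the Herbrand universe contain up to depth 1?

2

If N_k denotes the number of depth-≤k ground terms, the 1 constant gives N_0 = 1, and each function symbol of arity r contributes N_{k-1}^r new terms at level k: N_k = 1 + N_{k-1}^2.
N_0 = 1
N_1 = 1 + 1^2 = 2
Explicitly: 1, pair(1, 1).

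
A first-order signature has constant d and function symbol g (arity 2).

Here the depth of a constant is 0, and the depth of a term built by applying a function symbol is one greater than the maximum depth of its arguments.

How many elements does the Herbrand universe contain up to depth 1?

Write N_k for the number of ground terms of depth ≤ k. A term of depth ≤ k is either a constant or a function symbol applied to arguments of depth ≤ k−1, so N_k = 1 + N_{k-1}^2.
N_0 = 1
N_1 = 1 + 1^2 = 2
Explicitly: d, g(d, d).

2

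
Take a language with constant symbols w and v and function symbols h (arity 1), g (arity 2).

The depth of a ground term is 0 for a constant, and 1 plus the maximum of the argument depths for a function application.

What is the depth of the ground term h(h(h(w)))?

depth(h(w)) = 1 + depth(w) = 1 + 0 = 1
depth(h(h(w))) = 1 + depth(h(w)) = 1 + 1 = 2
depth(h(h(h(w)))) = 1 + depth(h(h(w))) = 1 + 2 = 3

3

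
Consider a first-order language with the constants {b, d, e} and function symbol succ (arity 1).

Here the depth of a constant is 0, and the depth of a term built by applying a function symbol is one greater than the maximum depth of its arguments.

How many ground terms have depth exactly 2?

3

Let N_k count ground terms of depth at most k. Each non-constant term of depth ≤ k is some function symbol applied to depth-≤(k−1) arguments, giving N_k = 3 + N_{k-1}.
N_0 = 3
N_1 = 3 + 3 = 6
N_2 = 3 + 6 = 9
Terms of depth exactly 2: N_2 − N_1 = 9 − 6 = 3.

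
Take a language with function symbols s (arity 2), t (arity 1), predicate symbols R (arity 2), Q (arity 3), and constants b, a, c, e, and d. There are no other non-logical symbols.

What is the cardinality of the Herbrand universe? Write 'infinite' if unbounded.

infinite

The signature has at least one function symbol (s, arity 2) and at least one constant (b).
Iterating s gives infinitely many distinct ground terms: b, s(b, b), s(s(b, b), s(b, b)), ...
So the Herbrand universe is infinite.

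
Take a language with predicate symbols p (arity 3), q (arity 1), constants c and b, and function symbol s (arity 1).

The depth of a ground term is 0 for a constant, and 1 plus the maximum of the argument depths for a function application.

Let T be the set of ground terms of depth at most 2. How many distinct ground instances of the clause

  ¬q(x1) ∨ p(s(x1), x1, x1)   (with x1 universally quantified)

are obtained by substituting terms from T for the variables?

Ground terms of depth ≤ 2:
  If N_k denotes the number of depth-≤k ground terms, the 2 constants give N_0 = 2, and each function symbol of arity r contributes N_{k-1}^r new terms at level k: N_k = 2 + N_{k-1}.
  N_0 = 2
  N_1 = 2 + 2 = 4
  N_2 = 2 + 4 = 6
So there are 6 ground terms available for substitution.
The variable x1 ranges independently over the available ground terms, and distinct assignments produce distinct instances.
Number of ground instances = 6.

6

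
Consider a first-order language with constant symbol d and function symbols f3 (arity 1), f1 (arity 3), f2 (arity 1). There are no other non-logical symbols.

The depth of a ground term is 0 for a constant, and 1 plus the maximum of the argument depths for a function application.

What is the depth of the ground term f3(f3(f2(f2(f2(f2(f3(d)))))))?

7

depth(f3(d)) = 1 + depth(d) = 1 + 0 = 1
depth(f2(f3(d))) = 1 + depth(f3(d)) = 1 + 1 = 2
depth(f2(f2(f3(d)))) = 1 + depth(f2(f3(d))) = 1 + 2 = 3
depth(f2(f2(f2(f3(d))))) = 1 + depth(f2(f2(f3(d)))) = 1 + 3 = 4
depth(f2(f2(f2(f2(f3(d)))))) = 1 + depth(f2(f2(f2(f3(d))))) = 1 + 4 = 5
depth(f3(f2(f2(f2(f2(f3(d))))))) = 1 + depth(f2(f2(f2(f2(f3(d)))))) = 1 + 5 = 6
depth(f3(f3(f2(f2(f2(f2(f3(d)))))))) = 1 + depth(f3(f2(f2(f2(f2(f3(d))))))) = 1 + 6 = 7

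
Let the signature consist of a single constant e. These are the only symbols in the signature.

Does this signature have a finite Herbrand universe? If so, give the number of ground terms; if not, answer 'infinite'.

There are no function symbols, so the only ground term is the single constant.
The Herbrand universe is {e}, finite with 1 element.

1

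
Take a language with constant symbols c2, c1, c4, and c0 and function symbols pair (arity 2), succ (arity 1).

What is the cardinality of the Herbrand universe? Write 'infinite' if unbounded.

infinite

The signature has at least one function symbol (pair, arity 2) and at least one constant (c2).
Iterating pair gives infinitely many distinct ground terms: c2, pair(c2, c2), pair(pair(c2, c2), pair(c2, c2)), ...
So the Herbrand universe is infinite.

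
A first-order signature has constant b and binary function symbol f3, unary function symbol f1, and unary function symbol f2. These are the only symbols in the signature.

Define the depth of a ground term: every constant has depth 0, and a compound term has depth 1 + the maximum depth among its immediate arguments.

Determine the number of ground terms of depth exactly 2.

Count level by level. With function symbols f3/2, f1/1, f2/1, the terms of depth ≤ k are the 1 constant together with each function applied to depth-≤(k−1) tuples, so N_k = 1 + N_{k-1}^2 + N_{k-1} + N_{k-1}.
N_0 = 1
N_1 = 1 + 1^2 + 1 + 1 = 4
N_2 = 1 + 4^2 + 4 + 4 = 25
Terms of depth exactly 2: N_2 − N_1 = 25 − 4 = 21.

21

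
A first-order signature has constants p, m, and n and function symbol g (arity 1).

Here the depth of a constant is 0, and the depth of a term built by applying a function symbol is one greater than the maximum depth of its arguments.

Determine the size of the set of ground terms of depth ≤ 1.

6

If N_k denotes the number of depth-≤k ground terms, the 3 constants give N_0 = 3, and each function symbol of arity r contributes N_{k-1}^r new terms at level k: N_k = 3 + N_{k-1}.
N_0 = 3
N_1 = 3 + 3 = 6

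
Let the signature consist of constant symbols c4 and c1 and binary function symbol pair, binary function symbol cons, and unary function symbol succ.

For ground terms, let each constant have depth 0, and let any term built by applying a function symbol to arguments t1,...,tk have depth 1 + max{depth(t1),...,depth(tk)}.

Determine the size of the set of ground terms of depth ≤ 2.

Let N_k count ground terms of depth at most k. Each non-constant term of depth ≤ k is some function symbol applied to depth-≤(k−1) arguments, giving N_k = 2 + N_{k-1}^2 + N_{k-1}^2 + N_{k-1}.
N_0 = 2
N_1 = 2 + 2^2 + 2^2 + 2 = 12
N_2 = 2 + 12^2 + 12^2 + 12 = 302

302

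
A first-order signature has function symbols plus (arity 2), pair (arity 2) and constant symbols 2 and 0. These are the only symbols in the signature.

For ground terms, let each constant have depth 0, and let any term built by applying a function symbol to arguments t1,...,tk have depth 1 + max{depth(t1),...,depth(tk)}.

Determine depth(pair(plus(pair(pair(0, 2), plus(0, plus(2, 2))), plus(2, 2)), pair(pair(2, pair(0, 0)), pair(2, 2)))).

depth(pair(0, 2)) = 1 + max(0, 0) = 1
depth(plus(2, 2)) = 1 + max(0, 0) = 1
depth(plus(0, plus(2, 2))) = 1 + max(0, 1) = 2
depth(pair(pair(0, 2), plus(0, plus(2, 2)))) = 1 + max(1, 2) = 3
depth(plus(pair(pair(0, 2), plus(0, plus(2, 2))), plus(2, 2))) = 1 + max(3, 1) = 4
depth(pair(0, 0)) = 1 + max(0, 0) = 1
depth(pair(2, pair(0, 0))) = 1 + max(0, 1) = 2
depth(pair(2, 2)) = 1 + max(0, 0) = 1
depth(pair(pair(2, pair(0, 0)), pair(2, 2))) = 1 + max(2, 1) = 3
depth(pair(plus(pair(pair(0, 2), plus(0, plus(2, 2))), plus(2, 2)), pair(pair(2, pair(0, 0)), pair(2, 2)))) = 1 + max(4, 3) = 5

5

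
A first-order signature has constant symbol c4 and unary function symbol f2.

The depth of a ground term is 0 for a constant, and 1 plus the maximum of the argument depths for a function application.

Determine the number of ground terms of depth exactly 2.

Let N_k count ground terms of depth at most k. Each non-constant term of depth ≤ k is some function symbol applied to depth-≤(k−1) arguments, giving N_k = 1 + N_{k-1}.
N_0 = 1
N_1 = 1 + 1 = 2
N_2 = 1 + 2 = 3
Terms of depth exactly 2: N_2 − N_1 = 3 − 2 = 1.

1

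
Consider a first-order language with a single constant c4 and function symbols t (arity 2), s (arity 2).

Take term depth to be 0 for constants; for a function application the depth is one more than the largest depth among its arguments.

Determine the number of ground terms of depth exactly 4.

1044736

Count level by level. With function symbols t/2, s/2, the terms of depth ≤ k are the 1 constant together with each function applied to depth-≤(k−1) tuples, so N_k = 1 + N_{k-1}^2 + N_{k-1}^2.
N_0 = 1
N_1 = 1 + 1^2 + 1^2 = 3
N_2 = 1 + 3^2 + 3^2 = 19
N_3 = 1 + 19^2 + 19^2 = 723
N_4 = 1 + 723^2 + 723^2 = 1045459
Terms of depth exactly 4: N_4 − N_3 = 1045459 − 723 = 1044736.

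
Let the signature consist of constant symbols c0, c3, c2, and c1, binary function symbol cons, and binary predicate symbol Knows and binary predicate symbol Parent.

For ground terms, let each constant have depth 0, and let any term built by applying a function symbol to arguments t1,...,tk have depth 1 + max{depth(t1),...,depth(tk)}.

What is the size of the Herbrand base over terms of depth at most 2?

326432

First count ground terms of depth ≤ 2.
If N_k denotes the number of depth-≤k ground terms, the 4 constants give N_0 = 4, and each function symbol of arity r contributes N_{k-1}^r new terms at level k: N_k = 4 + N_{k-1}^2.
N_0 = 4
N_1 = 4 + 4^2 = 20
N_2 = 4 + 20^2 = 404
So |H| = 404.
A ground atom is a predicate applied to a tuple of terms from H, so the count is the sum over predicates of |H|^arity:
  Knows: 404^2 = 163216;  Parent: 404^2 = 163216
Total ground atoms: 163216 + 163216 = 326432.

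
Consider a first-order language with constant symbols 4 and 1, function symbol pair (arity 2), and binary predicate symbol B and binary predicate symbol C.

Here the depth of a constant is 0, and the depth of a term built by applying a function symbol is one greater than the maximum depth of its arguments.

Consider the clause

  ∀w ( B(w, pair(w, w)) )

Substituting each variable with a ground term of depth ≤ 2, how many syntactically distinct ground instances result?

Ground terms of depth ≤ 2:
  Count level by level. With function symbols pair/2, the terms of depth ≤ k are the 2 constants together with each function applied to depth-≤(k−1) tuples, so N_k = 2 + N_{k-1}^2.
  N_0 = 2
  N_1 = 2 + 2^2 = 6
  N_2 = 2 + 6^2 = 38
So there are 38 ground terms available for substitution.
There is 1 variable to instantiate (w),  occurring in at least one literal, so different choices give different ground instances.
Number of ground instances = 38.

38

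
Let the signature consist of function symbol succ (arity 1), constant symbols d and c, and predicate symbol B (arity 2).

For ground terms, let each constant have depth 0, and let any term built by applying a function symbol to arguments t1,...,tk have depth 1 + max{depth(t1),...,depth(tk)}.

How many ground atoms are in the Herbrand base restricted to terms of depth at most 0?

First count ground terms of depth ≤ 0.
Let N_k = |{terms of depth ≤ k}|. Then N_0 = 2 and N_k = 2 + N_{k-1} for k ≥ 1 (one summand per function symbol, arity giving the exponent).
N_0 = 2
Explicitly: d, c.
So |H| = 2.
A ground atom is a predicate applied to a tuple of terms from H, so the count is the sum over predicates of |H|^arity:
  B: 2^2 = 4
Total ground atoms: 4.

4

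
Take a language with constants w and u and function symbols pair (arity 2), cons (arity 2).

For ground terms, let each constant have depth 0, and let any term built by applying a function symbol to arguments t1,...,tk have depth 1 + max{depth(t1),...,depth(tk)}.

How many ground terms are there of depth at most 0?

2

Let N_k count ground terms of depth at most k. Each non-constant term of depth ≤ k is some function symbol applied to depth-≤(k−1) arguments, giving N_k = 2 + N_{k-1}^2 + N_{k-1}^2.
N_0 = 2
Explicitly: w, u.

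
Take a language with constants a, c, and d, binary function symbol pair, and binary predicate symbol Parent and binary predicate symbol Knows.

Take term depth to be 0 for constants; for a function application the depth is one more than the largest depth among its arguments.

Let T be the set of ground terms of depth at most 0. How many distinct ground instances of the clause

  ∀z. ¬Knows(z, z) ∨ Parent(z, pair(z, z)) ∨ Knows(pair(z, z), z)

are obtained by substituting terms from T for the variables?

3

Ground terms of depth ≤ 0:
  If N_k denotes the number of depth-≤k ground terms, the 3 constants give N_0 = 3, and each function symbol of arity r contributes N_{k-1}^r new terms at level k: N_k = 3 + N_{k-1}^2.
  N_0 = 3
So there are 3 ground terms available for substitution.
The clause has 1 distinct variable (z), which appears in the body. In the free term algebra distinct substitutions yield syntactically distinct ground instances.
Number of ground instances = 3.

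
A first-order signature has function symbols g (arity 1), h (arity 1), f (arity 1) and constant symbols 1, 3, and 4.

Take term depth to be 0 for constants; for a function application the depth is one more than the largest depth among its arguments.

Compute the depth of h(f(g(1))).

3

depth(g(1)) = 1 + depth(1) = 1 + 0 = 1
depth(f(g(1))) = 1 + depth(g(1)) = 1 + 1 = 2
depth(h(f(g(1)))) = 1 + depth(f(g(1))) = 1 + 2 = 3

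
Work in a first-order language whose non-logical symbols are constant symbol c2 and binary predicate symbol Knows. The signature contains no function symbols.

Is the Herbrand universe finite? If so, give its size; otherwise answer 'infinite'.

There are no function symbols, so the only ground term is the single constant.
The Herbrand universe is {c2}, finite with 1 element.

1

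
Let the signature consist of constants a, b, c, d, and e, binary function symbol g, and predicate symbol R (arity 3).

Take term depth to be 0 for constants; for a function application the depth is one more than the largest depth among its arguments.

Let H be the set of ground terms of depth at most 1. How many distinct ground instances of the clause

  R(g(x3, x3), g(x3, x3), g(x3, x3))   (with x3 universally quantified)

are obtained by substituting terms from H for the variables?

Ground terms of depth ≤ 1:
  Let N_k = |{terms of depth ≤ k}|. Then N_0 = 5 and N_k = 5 + N_{k-1}^2 for k ≥ 1 (one summand per function symbol, arity giving the exponent).
  N_0 = 5
  N_1 = 5 + 5^2 = 30
So there are 30 ground terms available for substitution.
The clause has 1 distinct variable (x3), which appears in the body. In the free term algebra distinct substitutions yield syntactically distinct ground instances.
Number of ground instances = 30.

30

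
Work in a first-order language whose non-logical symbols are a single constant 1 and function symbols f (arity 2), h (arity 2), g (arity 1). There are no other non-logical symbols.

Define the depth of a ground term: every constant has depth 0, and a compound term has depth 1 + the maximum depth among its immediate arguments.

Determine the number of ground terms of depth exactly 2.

Write N_k for the number of ground terms of depth ≤ k. A term of depth ≤ k is either a constant or a function symbol applied to arguments of depth ≤ k−1, so N_k = 1 + N_{k-1}^2 + N_{k-1}^2 + N_{k-1}.
N_0 = 1
N_1 = 1 + 1^2 + 1^2 + 1 = 4
N_2 = 1 + 4^2 + 4^2 + 4 = 37
Terms of depth exactly 2: N_2 − N_1 = 37 − 4 = 33.

33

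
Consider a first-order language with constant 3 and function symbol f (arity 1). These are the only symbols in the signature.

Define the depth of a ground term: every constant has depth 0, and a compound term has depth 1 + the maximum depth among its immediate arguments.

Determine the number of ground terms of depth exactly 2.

1

Count level by level. With function symbols f/1, the terms of depth ≤ k are the 1 constant together with each function applied to depth-≤(k−1) tuples, so N_k = 1 + N_{k-1}.
N_0 = 1
N_1 = 1 + 1 = 2
N_2 = 1 + 2 = 3
Terms of depth exactly 2: N_2 − N_1 = 3 − 2 = 1.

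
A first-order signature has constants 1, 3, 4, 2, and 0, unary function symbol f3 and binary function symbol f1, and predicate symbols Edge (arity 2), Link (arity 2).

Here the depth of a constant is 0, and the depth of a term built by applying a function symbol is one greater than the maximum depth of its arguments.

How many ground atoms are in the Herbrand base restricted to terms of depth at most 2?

First count ground terms of depth ≤ 2.
If N_k denotes the number of depth-≤k ground terms, the 5 constants give N_0 = 5, and each function symbol of arity r contributes N_{k-1}^r new terms at level k: N_k = 5 + N_{k-1} + N_{k-1}^2.
N_0 = 5
N_1 = 5 + 5 + 5^2 = 35
N_2 = 5 + 35 + 35^2 = 1265
So |H| = 1265.
For each predicate symbol, the number of ground atoms is |H| raised to its arity; summing:
  Edge: 1265^2 = 1600225;  Link: 1265^2 = 1600225
Total ground atoms: 1600225 + 1600225 = 3200450.

3200450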